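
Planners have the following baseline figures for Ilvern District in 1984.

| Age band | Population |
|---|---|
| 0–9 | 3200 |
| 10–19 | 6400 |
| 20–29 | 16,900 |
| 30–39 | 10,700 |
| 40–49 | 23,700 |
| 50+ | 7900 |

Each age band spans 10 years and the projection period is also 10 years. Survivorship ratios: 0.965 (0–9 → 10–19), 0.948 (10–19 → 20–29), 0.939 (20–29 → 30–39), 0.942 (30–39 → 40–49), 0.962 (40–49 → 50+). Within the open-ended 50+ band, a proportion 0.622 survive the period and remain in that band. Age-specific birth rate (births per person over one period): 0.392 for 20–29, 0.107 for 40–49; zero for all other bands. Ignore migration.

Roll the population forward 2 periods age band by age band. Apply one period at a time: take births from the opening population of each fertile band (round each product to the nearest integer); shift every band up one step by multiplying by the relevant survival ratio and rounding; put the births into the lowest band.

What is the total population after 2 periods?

62802

Numbering the groups 1..6 from youngest to oldest:
After projecting period 1:
Births: 16900 * 0.392 = 6625  |  23700 * 0.107 = 2536 — total 9161
Group 2: 3200 * 0.965 = 3088
Group 3: 6400 * 0.948 = 6067
Group 4: 16900 * 0.939 = 15869
Group 5: 10700 * 0.942 = 10079
Group 6: 23700 * 0.962 + 7900 * 0.622 = 22799 + 4914 = 27713
Population now: 0–9=9161, 10–19=3088, 20–29=6067, 30–39=15869, 40–49=10079, 50+=27713
After projecting period 2:
Births: 6067 * 0.392 = 2378  |  10079 * 0.107 = 1078 — total 3456
Group 2: 9161 * 0.965 = 8840
Group 3: 3088 * 0.948 = 2927
Group 4: 6067 * 0.939 = 5697
Group 5: 15869 * 0.942 = 14949
Group 6: 10079 * 0.962 + 27713 * 0.622 = 9696 + 17237 = 26933
Population now: 0–9=3456, 10–19=8840, 20–29=2927, 30–39=5697, 40–49=14949, 50+=26933
Total after period 2: 3456 + 8840 + 2927 + 5697 + 14949 + 26933 = 62802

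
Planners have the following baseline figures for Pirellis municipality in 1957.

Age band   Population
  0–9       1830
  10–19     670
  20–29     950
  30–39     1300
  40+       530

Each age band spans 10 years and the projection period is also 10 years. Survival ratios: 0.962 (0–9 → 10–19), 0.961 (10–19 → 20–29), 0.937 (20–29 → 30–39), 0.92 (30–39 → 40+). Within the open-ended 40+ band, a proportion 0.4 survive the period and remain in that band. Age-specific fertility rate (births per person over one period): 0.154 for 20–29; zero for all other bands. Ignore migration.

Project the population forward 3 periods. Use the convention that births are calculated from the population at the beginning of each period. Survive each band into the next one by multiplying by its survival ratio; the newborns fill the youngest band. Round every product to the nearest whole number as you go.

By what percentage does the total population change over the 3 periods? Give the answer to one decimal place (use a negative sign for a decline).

Period 1.
Births: 950 × 0.154 = 146
10–19: 1830 × 0.962 = 1760
20–29: 670 × 0.961 = 644
30–39: 950 × 0.937 = 890
40+: 1300 × 0.92 + 530 × 0.4 = 1196 + 212 = 1408
End of period: [146, 1760, 644, 890, 1408]
Period 2.
Births: 644 × 0.154 = 99
10–19: 146 × 0.962 = 140
20–29: 1760 × 0.961 = 1691
30–39: 644 × 0.937 = 603
40+: 890 × 0.92 + 1408 × 0.4 = 819 + 563 = 1382
End of period: [99, 140, 1691, 603, 1382]
Period 3.
Births: 1691 × 0.154 = 260
10–19: 99 × 0.962 = 95
20–29: 140 × 0.961 = 135
30–39: 1691 × 0.937 = 1584
40+: 603 × 0.92 + 1382 × 0.4 = 555 + 553 = 1108
End of period: [260, 95, 135, 1584, 1108]
Total: 5280 → 3182; change = -2098; percentage change = -39.7%

-39.7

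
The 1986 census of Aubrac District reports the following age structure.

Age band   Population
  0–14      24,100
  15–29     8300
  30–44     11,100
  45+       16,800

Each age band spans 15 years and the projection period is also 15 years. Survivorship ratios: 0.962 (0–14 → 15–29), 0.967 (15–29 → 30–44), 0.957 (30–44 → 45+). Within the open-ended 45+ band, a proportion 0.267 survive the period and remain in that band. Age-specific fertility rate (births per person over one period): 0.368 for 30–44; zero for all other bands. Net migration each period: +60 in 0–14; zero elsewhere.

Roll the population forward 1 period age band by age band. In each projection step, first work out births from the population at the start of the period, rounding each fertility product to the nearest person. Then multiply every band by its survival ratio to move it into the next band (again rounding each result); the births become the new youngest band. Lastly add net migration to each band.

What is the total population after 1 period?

Numbering the groups 1..4 from youngest to oldest:
— Period 1 —
Births: 11100 * 0.368 = 4085
Group 2: 24100 * 0.962 = 23184
Group 3: 8300 * 0.967 = 8026
Group 4: 11100 * 0.957 + 16800 * 0.267 = 10623 + 4486 = 15109
Net migration: Group 1 + 60 → 4145
Population now: 0–14=4145, 15–29=23184, 30–44=8026, 45+=15109
Total after period 1: 4145 + 23184 + 8026 + 15109 = 50464

50464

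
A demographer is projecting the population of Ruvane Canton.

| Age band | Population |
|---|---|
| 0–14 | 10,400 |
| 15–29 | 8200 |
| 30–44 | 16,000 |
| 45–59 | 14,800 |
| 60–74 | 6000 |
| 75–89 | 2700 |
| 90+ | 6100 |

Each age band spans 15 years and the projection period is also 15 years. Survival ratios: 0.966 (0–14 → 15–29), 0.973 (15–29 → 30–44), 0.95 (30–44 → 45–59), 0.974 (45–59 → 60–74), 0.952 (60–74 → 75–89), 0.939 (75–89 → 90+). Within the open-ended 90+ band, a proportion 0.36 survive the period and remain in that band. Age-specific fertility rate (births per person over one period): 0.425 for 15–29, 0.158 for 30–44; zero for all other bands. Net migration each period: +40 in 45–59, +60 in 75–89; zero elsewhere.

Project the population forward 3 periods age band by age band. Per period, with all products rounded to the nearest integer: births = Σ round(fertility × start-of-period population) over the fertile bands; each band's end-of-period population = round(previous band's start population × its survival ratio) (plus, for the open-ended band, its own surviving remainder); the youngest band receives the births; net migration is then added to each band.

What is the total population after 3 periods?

61453

Call the bands 1 to 7, youngest first.
Period 1.
Births: 8200 * 0.425 = 3485, 16000 * 0.158 = 2528 → 6013
Band 2: 10400 * 0.966 = 10046
Band 3: 8200 * 0.973 = 7979
Band 4: 16000 * 0.95 = 15200
Band 5: 14800 * 0.974 = 14415
Band 6: 6000 * 0.952 = 5712
Band 7: 2700 * 0.939 + 6100 * 0.36 = 2535 + 2196 = 4731
Net migration: Band 4 + 40 → 15240; Band 6 + 60 → 5772
→ [6013, 10046, 7979, 15240, 14415, 5772, 4731]
Period 2.
Births: 10046 * 0.425 = 4270, 7979 * 0.158 = 1261 → 5531
Band 2: 6013 * 0.966 = 5809
Band 3: 10046 * 0.973 = 9775
Band 4: 7979 * 0.95 = 7580
Band 5: 15240 * 0.974 = 14844
Band 6: 14415 * 0.952 = 13723
Band 7: 5772 * 0.939 + 4731 * 0.36 = 5420 + 1703 = 7123
Net migration: Band 4 + 40 → 7620; Band 6 + 60 → 13783
→ [5531, 5809, 9775, 7620, 14844, 13783, 7123]
Period 3.
Births: 5809 * 0.425 = 2469, 9775 * 0.158 = 1544 → 4013
Band 2: 5531 * 0.966 = 5343
Band 3: 5809 * 0.973 = 5652
Band 4: 9775 * 0.95 = 9286
Band 5: 7620 * 0.974 = 7422
Band 6: 14844 * 0.952 = 14131
Band 7: 13783 * 0.939 + 7123 * 0.36 = 12942 + 2564 = 15506
Net migration: Band 4 + 40 → 9326; Band 6 + 60 → 14191
→ [4013, 5343, 5652, 9326, 7422, 14191, 15506]
Total after period 3: 4013 + 5343 + 5652 + 9326 + 7422 + 14191 + 15506 = 61453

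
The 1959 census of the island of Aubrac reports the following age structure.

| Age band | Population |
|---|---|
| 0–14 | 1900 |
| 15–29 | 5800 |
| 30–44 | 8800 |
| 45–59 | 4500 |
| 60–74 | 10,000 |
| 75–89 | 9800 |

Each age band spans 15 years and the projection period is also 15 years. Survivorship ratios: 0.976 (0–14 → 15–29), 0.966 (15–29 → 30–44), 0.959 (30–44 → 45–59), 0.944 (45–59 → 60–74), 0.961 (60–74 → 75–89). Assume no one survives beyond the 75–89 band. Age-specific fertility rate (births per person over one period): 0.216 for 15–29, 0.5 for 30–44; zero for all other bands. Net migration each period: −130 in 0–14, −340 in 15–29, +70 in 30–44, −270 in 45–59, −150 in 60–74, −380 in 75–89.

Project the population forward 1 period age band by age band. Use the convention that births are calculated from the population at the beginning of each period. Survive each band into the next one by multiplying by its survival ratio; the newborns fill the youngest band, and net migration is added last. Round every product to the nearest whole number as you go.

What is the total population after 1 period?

34207

Period 1.
Births: 5800 × 0.216 = 1253, 8800 × 0.5 = 4400 — total 5653
15–29: 1900 × 0.976 = 1854
30–44: 5800 × 0.966 = 5603
45–59: 8800 × 0.959 = 8439
60–74: 4500 × 0.944 = 4248
75–89: 10000 × 0.961 = 9610
Net migration: 0–14 − 130 → 5523; 15–29 − 340 → 1514; 30–44 + 70 → 5673; 45–59 − 270 → 8169; 60–74 − 150 → 4098; 75–89 − 380 → 9230
End of period: [5523, 1514, 5673, 8169, 4098, 9230]
Total after period 1: 5523 + 1514 + 5673 + 8169 + 4098 + 9230 = 34207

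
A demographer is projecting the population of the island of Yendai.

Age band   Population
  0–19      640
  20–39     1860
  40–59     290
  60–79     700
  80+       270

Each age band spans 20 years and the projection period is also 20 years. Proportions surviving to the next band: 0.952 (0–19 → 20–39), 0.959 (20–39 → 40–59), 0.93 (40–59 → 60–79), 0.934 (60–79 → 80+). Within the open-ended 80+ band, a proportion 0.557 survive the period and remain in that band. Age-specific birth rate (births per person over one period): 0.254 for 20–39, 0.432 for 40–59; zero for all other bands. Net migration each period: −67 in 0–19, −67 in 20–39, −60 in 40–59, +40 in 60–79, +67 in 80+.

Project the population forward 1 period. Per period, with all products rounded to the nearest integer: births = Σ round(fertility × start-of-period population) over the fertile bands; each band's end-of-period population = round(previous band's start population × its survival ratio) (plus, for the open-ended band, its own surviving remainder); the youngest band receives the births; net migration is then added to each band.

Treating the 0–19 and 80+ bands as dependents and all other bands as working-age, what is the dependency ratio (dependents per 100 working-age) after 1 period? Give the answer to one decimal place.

(Bands numbered youngest = 1 to oldest = 5.)
Period 1.
Births: 1860 * 0.254 = 472 ; 290 * 0.432 = 125 → 597
Band 2: 640 * 0.952 = 609
Band 3: 1860 * 0.959 = 1784
Band 4: 290 * 0.93 = 270
Band 5: 700 * 0.934 + 270 * 0.557 = 654 + 150 = 804
Net migration: Band 1 − 67 → 530; Band 2 − 67 → 542; Band 3 − 60 → 1724; Band 4 + 40 → 310; Band 5 + 67 → 871
Giving 530 / 542 / 1724 / 310 / 871.
Dependents (band 0–19 + band 80+) = 530 + 871 = 1401; working-age = 2576; ratio = 1401/2576 × 100 = 54.4

54.4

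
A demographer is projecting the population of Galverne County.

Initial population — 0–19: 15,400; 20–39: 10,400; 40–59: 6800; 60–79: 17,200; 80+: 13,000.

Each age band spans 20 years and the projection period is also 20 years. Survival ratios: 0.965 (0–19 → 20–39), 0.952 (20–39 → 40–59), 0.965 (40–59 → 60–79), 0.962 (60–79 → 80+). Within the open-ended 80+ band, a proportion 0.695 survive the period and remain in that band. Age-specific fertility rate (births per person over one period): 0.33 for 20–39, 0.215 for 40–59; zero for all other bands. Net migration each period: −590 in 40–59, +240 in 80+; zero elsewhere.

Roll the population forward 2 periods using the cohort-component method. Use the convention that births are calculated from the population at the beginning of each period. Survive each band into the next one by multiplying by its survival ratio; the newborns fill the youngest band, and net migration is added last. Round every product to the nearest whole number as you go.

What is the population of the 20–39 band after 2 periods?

[period 1]
Births: 10400 × 0.33 = 3432 ; 6800 × 0.215 = 1462 ⇒ total 4894
20–39: 15400 × 0.965 = 14861
40–59: 10400 × 0.952 = 9901
60–79: 6800 × 0.965 = 6562
80+: 17200 × 0.962 + 13000 × 0.695 = 16546 + 9035 = 25581
Net migration: 40–59 − 590 → 9311; 80+ + 240 → 25821
End of period: [4894, 14861, 9311, 6562, 25821]
[period 2]
Births: 14861 × 0.33 = 4904 ; 9311 × 0.215 = 2002 ⇒ total 6906
20–39: 4894 × 0.965 = 4723
40–59: 14861 × 0.952 = 14148
60–79: 9311 × 0.965 = 8985
80+: 6562 × 0.962 + 25821 × 0.695 = 6313 + 17946 = 24259
Net migration: 40–59 − 590 → 13558; 80+ + 240 → 24499
End of period: [6906, 4723, 13558, 8985, 24499]

4723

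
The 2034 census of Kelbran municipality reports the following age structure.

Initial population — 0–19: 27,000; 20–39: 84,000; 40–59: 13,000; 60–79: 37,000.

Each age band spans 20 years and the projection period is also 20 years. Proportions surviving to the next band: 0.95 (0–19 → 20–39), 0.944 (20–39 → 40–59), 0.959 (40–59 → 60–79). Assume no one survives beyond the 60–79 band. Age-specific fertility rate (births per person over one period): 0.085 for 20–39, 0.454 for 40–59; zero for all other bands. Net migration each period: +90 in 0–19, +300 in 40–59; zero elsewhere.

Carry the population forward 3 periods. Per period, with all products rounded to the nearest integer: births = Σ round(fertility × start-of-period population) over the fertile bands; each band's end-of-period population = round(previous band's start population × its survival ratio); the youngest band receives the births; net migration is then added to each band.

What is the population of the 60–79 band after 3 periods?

Call the groups 1 to 4, youngest first.
Period 1:
Births: 84000 × 0.085 = 7140, 13000 × 0.454 = 5902 → 13042
Group 2: 27000 × 0.95 = 25650
Group 3: 84000 × 0.944 = 79296
Group 4: 13000 × 0.959 = 12467
Net migration: Group 1 + 90 → 13132; Group 3 + 300 → 79596
→ [13132, 25650, 79596, 12467]
Period 2:
Births: 25650 × 0.085 = 2180, 79596 × 0.454 = 36137 → 38317
Group 2: 13132 × 0.95 = 12475
Group 3: 25650 × 0.944 = 24214
Group 4: 79596 × 0.959 = 76333
Net migration: Group 1 + 90 → 38407; Group 3 + 300 → 24514
→ [38407, 12475, 24514, 76333]
Period 3:
Births: 12475 × 0.085 = 1060, 24514 × 0.454 = 11129 → 12189
Group 2: 38407 × 0.95 = 36487
Group 3: 12475 × 0.944 = 11776
Group 4: 24514 × 0.959 = 23509
Net migration: Group 1 + 90 → 12279; Group 3 + 300 → 12076
→ [12279, 36487, 12076, 23509]

23509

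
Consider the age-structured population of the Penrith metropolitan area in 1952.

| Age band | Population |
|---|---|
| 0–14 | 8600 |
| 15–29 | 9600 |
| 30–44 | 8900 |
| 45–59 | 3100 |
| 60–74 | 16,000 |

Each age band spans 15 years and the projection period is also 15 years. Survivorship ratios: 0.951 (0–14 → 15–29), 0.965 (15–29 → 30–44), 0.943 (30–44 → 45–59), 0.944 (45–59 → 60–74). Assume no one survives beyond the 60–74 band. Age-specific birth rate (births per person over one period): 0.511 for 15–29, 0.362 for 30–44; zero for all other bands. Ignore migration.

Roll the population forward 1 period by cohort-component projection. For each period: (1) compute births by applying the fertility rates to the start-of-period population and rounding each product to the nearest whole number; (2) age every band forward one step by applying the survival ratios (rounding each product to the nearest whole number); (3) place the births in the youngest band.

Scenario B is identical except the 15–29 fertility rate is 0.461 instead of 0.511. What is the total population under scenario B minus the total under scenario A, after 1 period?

Period 1:
Births: 9600 × 0.511 = 4906  |  8900 × 0.362 = 3222 → 8128
15–29: 8600 × 0.951 = 8179
30–44: 9600 × 0.965 = 9264
45–59: 8900 × 0.943 = 8393
60–74: 3100 × 0.944 = 2926
Population now: 0–14=8128, 15–29=8179, 30–44=9264, 45–59=8393, 60–74=2926
Scenario A total after 1 period: 36890
Scenario B projection —
Period 1:
Births: 9600 × 0.461 = 4426  |  8900 × 0.362 = 3222 → 7648
15–29: 8600 × 0.951 = 8179
30–44: 9600 × 0.965 = 9264
45–59: 8900 × 0.943 = 8393
60–74: 3100 × 0.944 = 2926
Population now: 0–14=7648, 15–29=8179, 30–44=9264, 45–59=8393, 60–74=2926
Scenario B total after 1 period: 36410
Difference B − A = 36410 − 36890 = -480

-480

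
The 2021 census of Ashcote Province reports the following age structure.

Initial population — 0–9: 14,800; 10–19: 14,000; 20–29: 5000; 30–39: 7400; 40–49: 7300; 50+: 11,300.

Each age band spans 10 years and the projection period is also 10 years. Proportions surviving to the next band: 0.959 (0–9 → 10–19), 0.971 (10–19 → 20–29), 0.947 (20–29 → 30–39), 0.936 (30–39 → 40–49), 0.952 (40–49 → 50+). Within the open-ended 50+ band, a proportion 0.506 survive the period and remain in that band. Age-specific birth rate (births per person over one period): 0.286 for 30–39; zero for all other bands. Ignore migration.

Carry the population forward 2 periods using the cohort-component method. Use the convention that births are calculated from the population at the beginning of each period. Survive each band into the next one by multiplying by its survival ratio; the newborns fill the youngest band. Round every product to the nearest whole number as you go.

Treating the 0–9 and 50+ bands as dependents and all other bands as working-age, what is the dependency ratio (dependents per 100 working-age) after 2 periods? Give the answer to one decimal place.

After projecting period 1:
Births: 7400 × 0.286 = 2116
10–19: 14800 × 0.959 = 14193
20–29: 14000 × 0.971 = 13594
30–39: 5000 × 0.947 = 4735
40–49: 7400 × 0.936 = 6926
50+: 7300 × 0.952 + 11300 × 0.506 = 6950 + 5718 = 12668
→ [2116, 14193, 13594, 4735, 6926, 12668]
After projecting period 2:
Births: 4735 × 0.286 = 1354
10–19: 2116 × 0.959 = 2029
20–29: 14193 × 0.971 = 13781
30–39: 13594 × 0.947 = 12874
40–49: 4735 × 0.936 = 4432
50+: 6926 × 0.952 + 12668 × 0.506 = 6594 + 6410 = 13004
→ [1354, 2029, 13781, 12874, 4432, 13004]
Dependents (band 0–9 + band 50+) = 1354 + 13004 = 14358; working-age = 33116; ratio = 14358/33116 × 100 = 43.4

43.4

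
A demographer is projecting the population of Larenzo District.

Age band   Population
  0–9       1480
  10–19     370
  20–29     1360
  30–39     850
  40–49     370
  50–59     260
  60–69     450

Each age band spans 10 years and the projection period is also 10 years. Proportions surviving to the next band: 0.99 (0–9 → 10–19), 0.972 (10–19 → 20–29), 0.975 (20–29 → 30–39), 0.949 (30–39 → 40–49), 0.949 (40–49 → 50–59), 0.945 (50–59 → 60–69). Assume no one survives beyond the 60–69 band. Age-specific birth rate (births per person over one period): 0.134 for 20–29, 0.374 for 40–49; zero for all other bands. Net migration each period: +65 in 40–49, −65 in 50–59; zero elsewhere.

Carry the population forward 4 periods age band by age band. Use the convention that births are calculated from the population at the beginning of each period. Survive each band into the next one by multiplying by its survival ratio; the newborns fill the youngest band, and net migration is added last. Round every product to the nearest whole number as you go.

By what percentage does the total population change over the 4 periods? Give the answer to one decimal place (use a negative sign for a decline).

-15.4

After projecting period 1:
Births: 1360 × 0.134 = 182  |  370 × 0.374 = 138 ⇒ total 320
10–19: 1480 × 0.99 = 1465
20–29: 370 × 0.972 = 360
30–39: 1360 × 0.975 = 1326
40–49: 850 × 0.949 = 807
50–59: 370 × 0.949 = 351
60–69: 260 × 0.945 = 246
Net migration: 40–49 + 65 → 872; 50–59 − 65 → 286
Population now: 0–9=320, 10–19=1465, 20–29=360, 30–39=1326, 40–49=872, 50–59=286, 60–69=246
After projecting period 2:
Births: 360 × 0.134 = 48  |  872 × 0.374 = 326 ⇒ total 374
10–19: 320 × 0.99 = 317
20–29: 1465 × 0.972 = 1424
30–39: 360 × 0.975 = 351
40–49: 1326 × 0.949 = 1258
50–59: 872 × 0.949 = 828
60–69: 286 × 0.945 = 270
Net migration: 40–49 + 65 → 1323; 50–59 − 65 → 763
Population now: 0–9=374, 10–19=317, 20–29=1424, 30–39=351, 40–49=1323, 50–59=763, 60–69=270
After projecting period 3:
Births: 1424 × 0.134 = 191  |  1323 × 0.374 = 495 ⇒ total 686
10–19: 374 × 0.99 = 370
20–29: 317 × 0.972 = 308
30–39: 1424 × 0.975 = 1388
40–49: 351 × 0.949 = 333
50–59: 1323 × 0.949 = 1256
60–69: 763 × 0.945 = 721
Net migration: 40–49 + 65 → 398; 50–59 − 65 → 1191
Population now: 0–9=686, 10–19=370, 20–29=308, 30–39=1388, 40–49=398, 50–59=1191, 60–69=721
After projecting period 4:
Births: 308 × 0.134 = 41  |  398 × 0.374 = 149 ⇒ total 190
10–19: 686 × 0.99 = 679
20–29: 370 × 0.972 = 360
30–39: 308 × 0.975 = 300
40–49: 1388 × 0.949 = 1317
50–59: 398 × 0.949 = 378
60–69: 1191 × 0.945 = 1125
Net migration: 40–49 + 65 → 1382; 50–59 − 65 → 313
Population now: 0–9=190, 10–19=679, 20–29=360, 30–39=300, 40–49=1382, 50–59=313, 60–69=1125
Total: 5140 → 4349; change = -791; percentage change = -15.4%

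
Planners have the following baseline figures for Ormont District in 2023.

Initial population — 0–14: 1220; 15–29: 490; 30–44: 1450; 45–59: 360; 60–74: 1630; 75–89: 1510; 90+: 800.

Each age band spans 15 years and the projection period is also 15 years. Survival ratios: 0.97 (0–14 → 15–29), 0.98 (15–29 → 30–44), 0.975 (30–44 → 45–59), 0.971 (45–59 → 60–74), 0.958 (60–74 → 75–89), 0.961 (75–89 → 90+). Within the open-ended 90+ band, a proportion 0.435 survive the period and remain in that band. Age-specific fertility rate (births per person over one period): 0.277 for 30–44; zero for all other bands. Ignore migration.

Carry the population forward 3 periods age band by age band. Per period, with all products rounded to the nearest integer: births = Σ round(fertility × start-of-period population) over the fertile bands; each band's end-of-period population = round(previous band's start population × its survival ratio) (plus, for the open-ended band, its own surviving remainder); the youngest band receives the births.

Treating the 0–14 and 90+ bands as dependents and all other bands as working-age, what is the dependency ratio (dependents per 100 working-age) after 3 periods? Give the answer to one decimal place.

— Period 1 —
Births: 1450 × 0.277 = 402
15–29: 1220 × 0.97 = 1183
30–44: 490 × 0.98 = 480
45–59: 1450 × 0.975 = 1414
60–74: 360 × 0.971 = 350
75–89: 1630 × 0.958 = 1562
90+: 1510 × 0.961 + 800 × 0.435 = 1451 + 348 = 1799
Population now: 0–14=402, 15–29=1183, 30–44=480, 45–59=1414, 60–74=350, 75–89=1562, 90+=1799
— Period 2 —
Births: 480 × 0.277 = 133
15–29: 402 × 0.97 = 390
30–44: 1183 × 0.98 = 1159
45–59: 480 × 0.975 = 468
60–74: 1414 × 0.971 = 1373
75–89: 350 × 0.958 = 335
90+: 1562 × 0.961 + 1799 × 0.435 = 1501 + 783 = 2284
Population now: 0–14=133, 15–29=390, 30–44=1159, 45–59=468, 60–74=1373, 75–89=335, 90+=2284
— Period 3 —
Births: 1159 × 0.277 = 321
15–29: 133 × 0.97 = 129
30–44: 390 × 0.98 = 382
45–59: 1159 × 0.975 = 1130
60–74: 468 × 0.971 = 454
75–89: 1373 × 0.958 = 1315
90+: 335 × 0.961 + 2284 × 0.435 = 322 + 994 = 1316
Population now: 0–14=321, 15–29=129, 30–44=382, 45–59=1130, 60–74=454, 75–89=1315, 90+=1316
Dependents (band 0–14 + band 90+) = 321 + 1316 = 1637; working-age = 3410; ratio = 1637/3410 × 100 = 48.0

48.0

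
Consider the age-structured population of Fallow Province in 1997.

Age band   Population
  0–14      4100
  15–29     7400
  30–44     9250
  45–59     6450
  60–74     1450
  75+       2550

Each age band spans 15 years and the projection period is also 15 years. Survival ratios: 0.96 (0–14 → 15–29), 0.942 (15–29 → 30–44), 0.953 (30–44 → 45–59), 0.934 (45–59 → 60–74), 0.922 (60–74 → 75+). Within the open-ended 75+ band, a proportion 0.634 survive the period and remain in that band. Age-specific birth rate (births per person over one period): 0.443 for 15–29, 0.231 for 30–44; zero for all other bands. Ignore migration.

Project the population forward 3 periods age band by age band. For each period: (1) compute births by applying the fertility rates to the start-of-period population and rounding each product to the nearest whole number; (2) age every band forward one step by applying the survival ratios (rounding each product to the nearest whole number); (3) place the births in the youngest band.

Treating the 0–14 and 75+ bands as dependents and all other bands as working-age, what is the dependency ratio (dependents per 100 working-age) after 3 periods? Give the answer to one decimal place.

86.6

After projecting period 1:
Births: 7400 × 0.443 = 3278 ; 9250 × 0.231 = 2137 → total 5415
15–29: 4100 × 0.96 = 3936
30–44: 7400 × 0.942 = 6971
45–59: 9250 × 0.953 = 8815
60–74: 6450 × 0.934 = 6024
75+: 1450 × 0.922 + 2550 × 0.634 = 1337 + 1617 = 2954
End of period: [5415, 3936, 6971, 8815, 6024, 2954]
After projecting period 2:
Births: 3936 × 0.443 = 1744 ; 6971 × 0.231 = 1610 → total 3354
15–29: 5415 × 0.96 = 5198
30–44: 3936 × 0.942 = 3708
45–59: 6971 × 0.953 = 6643
60–74: 8815 × 0.934 = 8233
75+: 6024 × 0.922 + 2954 × 0.634 = 5554 + 1873 = 7427
End of period: [3354, 5198, 3708, 6643, 8233, 7427]
After projecting period 3:
Births: 5198 × 0.443 = 2303 ; 3708 × 0.231 = 857 → total 3160
15–29: 3354 × 0.96 = 3220
30–44: 5198 × 0.942 = 4897
45–59: 3708 × 0.953 = 3534
60–74: 6643 × 0.934 = 6205
75+: 8233 × 0.922 + 7427 × 0.634 = 7591 + 4709 = 12300
End of period: [3160, 3220, 4897, 3534, 6205, 12300]
Dependents (band 0–14 + band 75+) = 3160 + 12300 = 15460; working-age = 17856; ratio = 15460/17856 × 100 = 86.6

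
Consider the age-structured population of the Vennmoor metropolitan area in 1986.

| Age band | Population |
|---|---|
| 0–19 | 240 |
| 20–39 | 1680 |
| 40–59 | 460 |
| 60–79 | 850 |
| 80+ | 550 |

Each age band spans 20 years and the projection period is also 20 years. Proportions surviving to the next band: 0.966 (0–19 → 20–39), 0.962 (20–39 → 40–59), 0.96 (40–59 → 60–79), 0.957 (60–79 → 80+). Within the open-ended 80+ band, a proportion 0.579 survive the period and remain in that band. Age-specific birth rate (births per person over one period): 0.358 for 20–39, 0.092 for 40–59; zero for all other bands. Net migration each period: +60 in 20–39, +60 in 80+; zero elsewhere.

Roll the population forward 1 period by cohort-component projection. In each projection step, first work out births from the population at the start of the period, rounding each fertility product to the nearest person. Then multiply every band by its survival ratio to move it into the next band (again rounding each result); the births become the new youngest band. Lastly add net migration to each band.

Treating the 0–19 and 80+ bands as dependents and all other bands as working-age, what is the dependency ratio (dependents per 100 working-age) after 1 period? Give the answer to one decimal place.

78.0

Let band 1 be 0–19 through band 5 = 80+.
Period 1.
Births: 1680 × 0.358 = 601  |  460 × 0.092 = 42 ⇒ total 643
Band 2: 240 × 0.966 = 232
Band 3: 1680 × 0.962 = 1616
Band 4: 460 × 0.96 = 442
Band 5: 850 × 0.957 + 550 × 0.579 = 813 + 318 = 1131
Net migration: Band 2 + 60 → 292; Band 5 + 60 → 1191
Giving 643 / 292 / 1616 / 442 / 1191.
Dependents (band 0–19 + band 80+) = 643 + 1191 = 1834; working-age = 2350; ratio = 1834/2350 × 100 = 78.0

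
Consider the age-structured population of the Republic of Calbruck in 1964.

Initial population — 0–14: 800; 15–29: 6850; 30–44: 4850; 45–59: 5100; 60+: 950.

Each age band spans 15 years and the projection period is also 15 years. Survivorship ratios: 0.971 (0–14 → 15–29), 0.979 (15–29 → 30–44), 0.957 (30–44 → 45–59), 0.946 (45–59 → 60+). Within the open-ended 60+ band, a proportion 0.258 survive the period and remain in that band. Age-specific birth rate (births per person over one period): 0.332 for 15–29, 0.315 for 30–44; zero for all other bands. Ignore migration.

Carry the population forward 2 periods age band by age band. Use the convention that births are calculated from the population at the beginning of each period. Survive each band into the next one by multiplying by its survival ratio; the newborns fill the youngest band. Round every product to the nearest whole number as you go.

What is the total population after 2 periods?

Call the groups 1 to 5, youngest first.
[period 1]
Births: 6850 × 0.332 = 2274 ; 4850 × 0.315 = 1528 ⇒ total 3802
Group 2: 800 × 0.971 = 777
Group 3: 6850 × 0.979 = 6706
Group 4: 4850 × 0.957 = 4641
Group 5: 5100 × 0.946 + 950 × 0.258 = 4825 + 245 = 5070
Giving 3802 / 777 / 6706 / 4641 / 5070.
[period 2]
Births: 777 × 0.332 = 258 ; 6706 × 0.315 = 2112 ⇒ total 2370
Group 2: 3802 × 0.971 = 3692
Group 3: 777 × 0.979 = 761
Group 4: 6706 × 0.957 = 6418
Group 5: 4641 × 0.946 + 5070 × 0.258 = 4390 + 1308 = 5698
Giving 2370 / 3692 / 761 / 6418 / 5698.
Total after period 2: 2370 + 3692 + 761 + 6418 + 5698 = 18939

18939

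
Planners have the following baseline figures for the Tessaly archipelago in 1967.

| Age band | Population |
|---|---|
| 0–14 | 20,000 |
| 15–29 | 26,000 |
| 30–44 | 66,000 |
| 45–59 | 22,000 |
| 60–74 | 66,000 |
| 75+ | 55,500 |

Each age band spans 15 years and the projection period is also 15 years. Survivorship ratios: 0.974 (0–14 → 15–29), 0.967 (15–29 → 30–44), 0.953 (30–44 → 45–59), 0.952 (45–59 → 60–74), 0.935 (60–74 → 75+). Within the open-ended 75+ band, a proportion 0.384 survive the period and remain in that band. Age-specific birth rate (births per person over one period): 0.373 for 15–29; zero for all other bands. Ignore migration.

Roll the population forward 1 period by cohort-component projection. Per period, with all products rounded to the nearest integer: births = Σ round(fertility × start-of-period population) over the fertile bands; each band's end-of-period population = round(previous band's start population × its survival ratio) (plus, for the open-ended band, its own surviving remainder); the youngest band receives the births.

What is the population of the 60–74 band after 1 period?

Period 1.
Births: 26000 × 0.373 = 9698
15–29: 20000 × 0.974 = 19480
30–44: 26000 × 0.967 = 25142
45–59: 66000 × 0.953 = 62898
60–74: 22000 × 0.952 = 20944
75+: 66000 × 0.935 + 55500 × 0.384 = 61710 + 21312 = 83022
Population now: 0–14=9698, 15–29=19480, 30–44=25142, 45–59=62898, 60–74=20944, 75+=83022

20944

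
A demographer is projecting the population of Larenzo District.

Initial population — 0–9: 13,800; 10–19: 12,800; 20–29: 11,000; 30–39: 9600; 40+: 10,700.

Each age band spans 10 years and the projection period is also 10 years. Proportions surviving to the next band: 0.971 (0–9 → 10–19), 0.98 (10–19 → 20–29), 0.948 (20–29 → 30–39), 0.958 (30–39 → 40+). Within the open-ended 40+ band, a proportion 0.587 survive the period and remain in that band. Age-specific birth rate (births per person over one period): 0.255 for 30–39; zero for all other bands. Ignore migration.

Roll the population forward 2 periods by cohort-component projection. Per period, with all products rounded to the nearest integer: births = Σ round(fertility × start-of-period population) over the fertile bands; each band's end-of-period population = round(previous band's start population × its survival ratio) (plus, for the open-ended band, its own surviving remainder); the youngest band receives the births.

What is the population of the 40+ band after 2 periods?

19076

Numbering the groups 1..5 from youngest to oldest:
— Period 1 —
Births: 9600 * 0.255 = 2448
Group 2: 13800 * 0.971 = 13400
Group 3: 12800 * 0.98 = 12544
Group 4: 11000 * 0.948 = 10428
Group 5: 9600 * 0.958 + 10700 * 0.587 = 9197 + 6281 = 15478
→ [2448, 13400, 12544, 10428, 15478]
— Period 2 —
Births: 10428 * 0.255 = 2659
Group 2: 2448 * 0.971 = 2377
Group 3: 13400 * 0.98 = 13132
Group 4: 12544 * 0.948 = 11892
Group 5: 10428 * 0.958 + 15478 * 0.587 = 9990 + 9086 = 19076
→ [2659, 2377, 13132, 11892, 19076]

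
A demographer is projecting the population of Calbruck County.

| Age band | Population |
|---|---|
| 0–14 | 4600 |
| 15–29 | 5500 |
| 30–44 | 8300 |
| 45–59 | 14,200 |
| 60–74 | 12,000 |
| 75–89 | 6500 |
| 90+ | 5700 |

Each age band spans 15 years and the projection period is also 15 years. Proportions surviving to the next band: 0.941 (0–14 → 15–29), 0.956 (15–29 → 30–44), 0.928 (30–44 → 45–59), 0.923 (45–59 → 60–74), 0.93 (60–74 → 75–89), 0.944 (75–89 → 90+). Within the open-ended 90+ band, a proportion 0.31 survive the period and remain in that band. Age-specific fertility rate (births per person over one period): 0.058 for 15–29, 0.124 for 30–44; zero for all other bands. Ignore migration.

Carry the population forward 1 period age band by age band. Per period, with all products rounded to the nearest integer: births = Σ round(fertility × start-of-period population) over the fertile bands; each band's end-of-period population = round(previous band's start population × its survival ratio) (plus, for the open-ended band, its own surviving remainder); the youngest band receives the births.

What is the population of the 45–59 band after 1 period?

Numbering the bands 1..7 from youngest to oldest:
Period 1.
Births: 5500 × 0.058 = 319  |  8300 × 0.124 = 1029 → 1348
Band 2: 4600 × 0.941 = 4329
Band 3: 5500 × 0.956 = 5258
Band 4: 8300 × 0.928 = 7702
Band 5: 14200 × 0.923 = 13107
Band 6: 12000 × 0.93 = 11160
Band 7: 6500 × 0.944 + 5700 × 0.31 = 6136 + 1767 = 7903
Population now: 0–14=1348, 15–29=4329, 30–44=5258, 45–59=7702, 60–74=13107, 75–89=11160, 90+=7903

7702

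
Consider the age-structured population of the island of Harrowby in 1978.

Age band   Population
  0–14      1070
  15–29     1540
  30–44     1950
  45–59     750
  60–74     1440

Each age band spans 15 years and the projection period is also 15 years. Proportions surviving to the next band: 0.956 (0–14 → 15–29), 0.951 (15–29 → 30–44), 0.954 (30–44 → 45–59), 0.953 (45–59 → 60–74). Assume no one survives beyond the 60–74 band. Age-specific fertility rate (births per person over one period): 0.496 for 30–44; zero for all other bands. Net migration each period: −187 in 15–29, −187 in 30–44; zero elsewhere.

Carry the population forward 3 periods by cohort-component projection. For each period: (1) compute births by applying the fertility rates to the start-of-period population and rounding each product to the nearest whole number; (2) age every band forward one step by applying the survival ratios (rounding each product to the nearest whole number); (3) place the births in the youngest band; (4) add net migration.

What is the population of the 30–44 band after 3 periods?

[period 1]
Births: 1950 × 0.496 = 967
15–29: 1070 × 0.956 = 1023
30–44: 1540 × 0.951 = 1465
45–59: 1950 × 0.954 = 1860
60–74: 750 × 0.953 = 715
Net migration: 15–29 − 187 → 836; 30–44 − 187 → 1278
→ [967, 836, 1278, 1860, 715]
[period 2]
Births: 1278 × 0.496 = 634
15–29: 967 × 0.956 = 924
30–44: 836 × 0.951 = 795
45–59: 1278 × 0.954 = 1219
60–74: 1860 × 0.953 = 1773
Net migration: 15–29 − 187 → 737; 30–44 − 187 → 608
→ [634, 737, 608, 1219, 1773]
[period 3]
Births: 608 × 0.496 = 302
15–29: 634 × 0.956 = 606
30–44: 737 × 0.951 = 701
45–59: 608 × 0.954 = 580
60–74: 1219 × 0.953 = 1162
Net migration: 15–29 − 187 → 419; 30–44 − 187 → 514
→ [302, 419, 514, 580, 1162]

514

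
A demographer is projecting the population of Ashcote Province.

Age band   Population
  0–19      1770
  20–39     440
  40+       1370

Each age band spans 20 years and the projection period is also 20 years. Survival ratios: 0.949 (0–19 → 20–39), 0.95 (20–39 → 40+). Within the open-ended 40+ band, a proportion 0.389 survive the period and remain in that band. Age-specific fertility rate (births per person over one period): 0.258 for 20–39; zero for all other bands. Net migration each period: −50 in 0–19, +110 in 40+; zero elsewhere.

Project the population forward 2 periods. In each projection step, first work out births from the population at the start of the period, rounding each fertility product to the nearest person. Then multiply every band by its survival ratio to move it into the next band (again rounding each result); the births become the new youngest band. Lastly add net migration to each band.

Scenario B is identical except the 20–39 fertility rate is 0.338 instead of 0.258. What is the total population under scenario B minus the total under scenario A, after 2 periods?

168

Period 1:
Births: 440 × 0.258 = 114
20–39: 1770 × 0.949 = 1680
40+: 440 × 0.95 + 1370 × 0.389 = 418 + 533 = 951
Net migration: 0–19 − 50 → 64; 40+ + 110 → 1061
→ [64, 1680, 1061]
Period 2:
Births: 1680 × 0.258 = 433
20–39: 64 × 0.949 = 61
40+: 1680 × 0.95 + 1061 × 0.389 = 1596 + 413 = 2009
Net migration: 0–19 − 50 → 383; 40+ + 110 → 2119
→ [383, 61, 2119]
Scenario A total after 2 periods: 2563
Scenario B projection —
Period 1:
Births: 440 × 0.338 = 149
20–39: 1770 × 0.949 = 1680
40+: 440 × 0.95 + 1370 × 0.389 = 418 + 533 = 951
Net migration: 0–19 − 50 → 99; 40+ + 110 → 1061
→ [99, 1680, 1061]
Period 2:
Births: 1680 × 0.338 = 568
20–39: 99 × 0.949 = 94
40+: 1680 × 0.95 + 1061 × 0.389 = 1596 + 413 = 2009
Net migration: 0–19 − 50 → 518; 40+ + 110 → 2119
→ [518, 94, 2119]
Scenario B total after 2 periods: 2731
Difference B − A = 2731 − 2563 = 168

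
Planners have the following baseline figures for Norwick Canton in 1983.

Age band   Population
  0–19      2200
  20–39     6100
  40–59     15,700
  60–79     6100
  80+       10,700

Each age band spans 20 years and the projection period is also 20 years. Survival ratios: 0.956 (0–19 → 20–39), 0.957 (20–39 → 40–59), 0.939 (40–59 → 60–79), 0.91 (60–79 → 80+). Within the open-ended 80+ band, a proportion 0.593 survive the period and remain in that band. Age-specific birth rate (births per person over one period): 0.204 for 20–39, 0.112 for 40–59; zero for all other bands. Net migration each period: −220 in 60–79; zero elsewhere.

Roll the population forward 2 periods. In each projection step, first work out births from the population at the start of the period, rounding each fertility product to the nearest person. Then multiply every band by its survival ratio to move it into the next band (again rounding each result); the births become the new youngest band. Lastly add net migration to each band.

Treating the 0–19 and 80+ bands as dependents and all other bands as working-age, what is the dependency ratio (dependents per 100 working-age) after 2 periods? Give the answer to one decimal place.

210.5

— Period 1 —
Births: 6100 × 0.204 = 1244  |  15700 × 0.112 = 1758 — total 3002
20–39: 2200 × 0.956 = 2103
40–59: 6100 × 0.957 = 5838
60–79: 15700 × 0.939 = 14742
80+: 6100 × 0.91 + 10700 × 0.593 = 5551 + 6345 = 11896
Net migration: 60–79 − 220 → 14522
Giving 3002 / 2103 / 5838 / 14522 / 11896.
— Period 2 —
Births: 2103 × 0.204 = 429  |  5838 × 0.112 = 654 — total 1083
20–39: 3002 × 0.956 = 2870
40–59: 2103 × 0.957 = 2013
60–79: 5838 × 0.939 = 5482
80+: 14522 × 0.91 + 11896 × 0.593 = 13215 + 7054 = 20269
Net migration: 60–79 − 220 → 5262
Giving 1083 / 2870 / 2013 / 5262 / 20269.
Dependents (band 0–19 + band 80+) = 1083 + 20269 = 21352; working-age = 10145; ratio = 21352/10145 × 100 = 210.5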